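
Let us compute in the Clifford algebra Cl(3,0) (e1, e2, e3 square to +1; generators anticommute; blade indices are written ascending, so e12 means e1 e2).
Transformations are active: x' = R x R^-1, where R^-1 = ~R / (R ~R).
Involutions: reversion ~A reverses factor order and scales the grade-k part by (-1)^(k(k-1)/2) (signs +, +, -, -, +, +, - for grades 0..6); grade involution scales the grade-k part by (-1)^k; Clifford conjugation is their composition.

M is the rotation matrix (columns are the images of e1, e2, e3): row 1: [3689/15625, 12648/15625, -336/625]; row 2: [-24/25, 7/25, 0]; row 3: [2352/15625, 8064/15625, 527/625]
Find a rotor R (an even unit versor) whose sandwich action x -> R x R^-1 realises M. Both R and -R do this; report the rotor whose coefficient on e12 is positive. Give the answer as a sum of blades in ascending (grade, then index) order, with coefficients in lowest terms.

Method: write R = a + b12*e12 + b13*e13 + b23*e23 with a^2 + b12^2 + b13^2 + b23^2 = 1 (so R^-1 = ~R). Expanding the columns R e_j ~R gives tr M = 4a^2 - 1 and, from the antisymmetric part, M21 - M12 = -4a*b12, M13 - M31 = 4a*b13, M32 - M23 = -4a*b23.
Here tr M = 21239/15625, so a^2 = (1 + tr M)/4 = 9216/15625 and a = ±96/125. Taking a = 96/125: M21 - M12 = -27648/15625, M13 - M31 = -10752/15625, M32 - M23 = 8064/15625, giving b12 = 72/125, b13 = -28/125, b23 = -21/125, i.e. R = 96/125 + 72/125*e12 - 28/125*e13 - 21/125*e23.
Its e12 coefficient is already positive.
Answer: 96/125 + 72/125*e12 - 28/125*e13 - 21/125*e23. Uniqueness: Spin(3) -> SO(3) maps R and -R to the same rotation of trace 21239/15625; fixing the sign of the e12 coefficient removes the ambiguity.


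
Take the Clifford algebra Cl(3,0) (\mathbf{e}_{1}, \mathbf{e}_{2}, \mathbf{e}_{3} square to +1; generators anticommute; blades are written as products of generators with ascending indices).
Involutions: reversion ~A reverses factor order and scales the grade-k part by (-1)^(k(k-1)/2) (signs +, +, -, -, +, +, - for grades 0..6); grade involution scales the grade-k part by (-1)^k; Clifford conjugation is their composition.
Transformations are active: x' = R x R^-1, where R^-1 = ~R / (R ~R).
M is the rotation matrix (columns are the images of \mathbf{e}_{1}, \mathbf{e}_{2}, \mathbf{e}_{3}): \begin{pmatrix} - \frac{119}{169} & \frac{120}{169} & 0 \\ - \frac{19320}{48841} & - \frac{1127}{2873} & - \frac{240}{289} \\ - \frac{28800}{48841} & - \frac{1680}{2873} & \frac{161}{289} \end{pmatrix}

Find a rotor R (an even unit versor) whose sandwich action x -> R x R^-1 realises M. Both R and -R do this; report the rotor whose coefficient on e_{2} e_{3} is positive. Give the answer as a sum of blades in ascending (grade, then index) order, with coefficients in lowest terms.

Method: write R = a + b12*e_{1} e_{2} + b13*e_{1} e_{3} + b23*e_{2} e_{3} with a^2 + b12^2 + b13^2 + b23^2 = 1 (so R^-1 = ~R). Expanding the columns R e_j ~R gives tr M = 4a^2 - 1 and, from the antisymmetric part, M21 - M12 = -4a*b12, M13 - M31 = 4a*b13, M32 - M23 = -4a*b23.
Here tr M = -\frac{26341}{48841}, so a^2 = (1 + tr M)/4 = \frac{5625}{48841} and a = ±\frac{75}{221}. Taking a = \frac{75}{221}: M21 - M12 = -\frac{54000}{48841}, M13 - M31 = \frac{28800}{48841}, M32 - M23 = \frac{12000}{48841}, giving b12 = \frac{180}{221}, b13 = \frac{96}{221}, b23 = -\frac{40}{221}, i.e. R = \frac{75}{221} + \frac{180}{221} e_{1} e_{2} + \frac{96}{221} e_{1} e_{3} - \frac{40}{221} e_{2} e_{3}.
Its e_{2} e_{3} coefficient is negative, so report the other preimage -R.
Answer: -\frac{75}{221} - \frac{180}{221} e_{1} e_{2} - \frac{96}{221} e_{1} e_{3} + \frac{40}{221} e_{2} e_{3}. Why the constraint matters: R and -R act identically through the sandwich — M has trace -\frac{26341}{48841} either way — so only the sign condition on e_{2} e_{3} picks one of the two preimages.


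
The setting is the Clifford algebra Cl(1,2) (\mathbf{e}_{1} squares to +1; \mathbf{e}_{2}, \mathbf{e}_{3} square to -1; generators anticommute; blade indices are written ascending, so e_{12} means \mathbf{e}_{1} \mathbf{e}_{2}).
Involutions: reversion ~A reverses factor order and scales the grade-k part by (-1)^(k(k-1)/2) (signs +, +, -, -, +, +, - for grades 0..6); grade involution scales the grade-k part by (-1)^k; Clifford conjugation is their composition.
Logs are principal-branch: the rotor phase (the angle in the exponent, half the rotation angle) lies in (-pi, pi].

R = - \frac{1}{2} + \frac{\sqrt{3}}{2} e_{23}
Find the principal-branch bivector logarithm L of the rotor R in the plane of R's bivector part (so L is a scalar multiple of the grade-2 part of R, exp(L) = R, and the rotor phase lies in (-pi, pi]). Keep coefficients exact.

The scalar part of R is - \frac{1}{2}, and that scalar determines the rotor phase on the principal branch; recovering the unit plane as bivector-part over sine of the phase gives L = phase * plane.
Concretely: cos(phase) = - \frac{1}{2} gives phase = ±\frac{2 \pi}{3}, and since phase/sin(phase) is even the sign is immaterial: L = (phase/sin(phase)) * <R>_2 = (\frac{4 \sqrt{3} \pi}{9}) * <R>_2.
Answer: \frac{2 \pi}{3} e_{23}


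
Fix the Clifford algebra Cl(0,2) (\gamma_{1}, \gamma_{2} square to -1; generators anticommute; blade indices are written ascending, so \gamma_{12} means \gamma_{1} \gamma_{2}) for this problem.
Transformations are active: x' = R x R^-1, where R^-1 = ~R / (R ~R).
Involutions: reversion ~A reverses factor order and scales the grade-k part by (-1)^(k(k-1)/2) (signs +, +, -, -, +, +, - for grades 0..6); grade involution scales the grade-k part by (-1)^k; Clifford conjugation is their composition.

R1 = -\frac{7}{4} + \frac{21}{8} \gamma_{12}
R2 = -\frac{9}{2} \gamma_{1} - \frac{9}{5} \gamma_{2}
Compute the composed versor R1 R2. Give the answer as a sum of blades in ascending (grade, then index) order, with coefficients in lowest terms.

Distribute over the terms of R1 (each basis-blade product reordered to ascending indices, repeated generators contracted through their squares):
(-\frac{7}{4}) R2 = \frac{63}{8} \gamma_{1} + \frac{63}{20} \gamma_{2}
(\frac{21}{8} \gamma_{12}) R2 = \frac{189}{40} \gamma_{1} - \frac{189}{16} \gamma_{2}
Summing the partial products and collecting blades:
Answer: \frac{63}{5} \gamma_{1} - \frac{693}{80} \gamma_{2}


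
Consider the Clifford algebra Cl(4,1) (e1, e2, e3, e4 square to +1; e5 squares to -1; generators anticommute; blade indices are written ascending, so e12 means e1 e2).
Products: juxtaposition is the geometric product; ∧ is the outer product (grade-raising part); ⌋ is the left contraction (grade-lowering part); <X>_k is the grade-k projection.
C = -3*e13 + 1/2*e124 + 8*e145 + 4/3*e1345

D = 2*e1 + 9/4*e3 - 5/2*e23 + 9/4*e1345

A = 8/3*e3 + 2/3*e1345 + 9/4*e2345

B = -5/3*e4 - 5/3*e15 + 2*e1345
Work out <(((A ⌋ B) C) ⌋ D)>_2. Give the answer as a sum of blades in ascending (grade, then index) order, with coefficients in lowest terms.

step 1: -4/3 - 16/3*e145
step 2: -128/3 - 64/9*e3 + 4*e13 + 8/3*e25 - 2/3*e124 - 32/3*e145 + 16*e345 - 16/9*e1345
step 3: -12 - 364/3*e1 - 160/9*e2 - 120*e3 + 320/3*e23 - 9*e45 + 16*e145 - 96*e1345
step 4: 320/3*e23 - 9*e45
Answer: 320/3*e23 - 9*e45


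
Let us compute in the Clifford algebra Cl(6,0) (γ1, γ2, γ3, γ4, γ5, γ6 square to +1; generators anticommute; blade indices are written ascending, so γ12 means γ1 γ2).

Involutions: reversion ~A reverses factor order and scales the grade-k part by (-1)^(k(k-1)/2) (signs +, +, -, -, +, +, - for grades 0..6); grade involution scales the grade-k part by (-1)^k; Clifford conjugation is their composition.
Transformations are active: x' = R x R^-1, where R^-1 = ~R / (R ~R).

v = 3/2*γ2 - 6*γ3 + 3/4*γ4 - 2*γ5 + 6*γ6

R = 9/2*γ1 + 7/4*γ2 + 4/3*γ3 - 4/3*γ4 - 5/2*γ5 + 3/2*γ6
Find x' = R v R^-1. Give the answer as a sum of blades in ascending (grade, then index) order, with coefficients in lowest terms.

~R = 9/2*γ1 + 7/4*γ2 + 4/3*γ3 - 4/3*γ4 - 5/2*γ5 + 3/2*γ6, and R ~R = 5093/144, so R^-1 = ~R / (5093/144).
R v = 61/8 + 27/4*γ12 - 27*γ13 + 27/8*γ14 - 9*γ15 + 27*γ16 - 25/2*γ23 + 53/16*γ24 + 1/4*γ25 + 33/4*γ26 - 7*γ34 - 53/3*γ35 + 17*γ36 + 109/24*γ45 - 73/8*γ46 - 12*γ56
Answer: 9882/5093*γ1 - 7593/10186*γ2 + 33486/5093*γ3 - 26991/20372*γ4 + 4696/5093*γ5 - 27264/5093*γ6


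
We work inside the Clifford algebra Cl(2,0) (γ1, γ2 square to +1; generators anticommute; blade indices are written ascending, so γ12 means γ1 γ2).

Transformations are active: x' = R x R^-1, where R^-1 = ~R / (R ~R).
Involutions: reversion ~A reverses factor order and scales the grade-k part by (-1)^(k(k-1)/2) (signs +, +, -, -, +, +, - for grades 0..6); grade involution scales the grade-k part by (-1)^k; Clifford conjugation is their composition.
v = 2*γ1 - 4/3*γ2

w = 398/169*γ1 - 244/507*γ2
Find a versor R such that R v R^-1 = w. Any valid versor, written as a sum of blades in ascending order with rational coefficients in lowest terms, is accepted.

Take R = v + w = 736/169*γ1 - 920/507*γ2. Because q(v) = q(w) = 52/9, conjugation by R sends v exactly to w.
Answer: 736/169*γ1 - 920/507*γ2


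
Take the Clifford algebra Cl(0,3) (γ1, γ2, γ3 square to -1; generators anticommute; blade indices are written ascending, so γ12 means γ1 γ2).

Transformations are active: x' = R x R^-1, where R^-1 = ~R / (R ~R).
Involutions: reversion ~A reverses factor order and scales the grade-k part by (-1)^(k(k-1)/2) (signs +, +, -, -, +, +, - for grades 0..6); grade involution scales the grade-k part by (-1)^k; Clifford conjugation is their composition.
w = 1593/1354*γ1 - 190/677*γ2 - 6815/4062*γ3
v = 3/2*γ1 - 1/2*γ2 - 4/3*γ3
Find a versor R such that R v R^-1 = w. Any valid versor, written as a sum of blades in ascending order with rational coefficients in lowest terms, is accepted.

Since q(v) = q(w) = -77/18, the sum R = v + w = 1812/677*γ1 - 1057/1354*γ2 - 4077/1354*γ3 does the job whenever invertible.
Answer: 1812/677*γ1 - 1057/1354*γ2 - 4077/1354*γ3


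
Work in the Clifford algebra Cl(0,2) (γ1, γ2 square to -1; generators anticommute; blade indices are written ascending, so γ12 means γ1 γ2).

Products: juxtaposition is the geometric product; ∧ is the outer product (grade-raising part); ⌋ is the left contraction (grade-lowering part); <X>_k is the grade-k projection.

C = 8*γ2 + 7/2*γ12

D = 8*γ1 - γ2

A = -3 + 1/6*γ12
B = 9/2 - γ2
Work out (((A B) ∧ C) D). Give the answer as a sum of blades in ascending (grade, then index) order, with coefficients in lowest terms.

step 1: -27/2 + 1/6*γ1 + 3*γ2 + 3/4*γ12
step 2: -108*γ2 - 551/12*γ12
step 3: -108 - 551/12*γ1 - 1102/3*γ2 + 864*γ12
Answer: -108 - 551/12*γ1 - 1102/3*γ2 + 864*γ12


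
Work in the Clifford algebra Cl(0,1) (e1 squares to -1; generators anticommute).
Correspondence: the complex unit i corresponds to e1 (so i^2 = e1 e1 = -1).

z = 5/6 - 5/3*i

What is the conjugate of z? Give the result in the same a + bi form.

In blades: z = 5/6 - 5/3*e1.
Conjugation here is Clifford conjugation: the scalar is fixed and the grade-1 and grade-2 blades all flip sign, giving 5/6 + 5/3*e1; translating back:
Answer: 5/6 + 5/3*i


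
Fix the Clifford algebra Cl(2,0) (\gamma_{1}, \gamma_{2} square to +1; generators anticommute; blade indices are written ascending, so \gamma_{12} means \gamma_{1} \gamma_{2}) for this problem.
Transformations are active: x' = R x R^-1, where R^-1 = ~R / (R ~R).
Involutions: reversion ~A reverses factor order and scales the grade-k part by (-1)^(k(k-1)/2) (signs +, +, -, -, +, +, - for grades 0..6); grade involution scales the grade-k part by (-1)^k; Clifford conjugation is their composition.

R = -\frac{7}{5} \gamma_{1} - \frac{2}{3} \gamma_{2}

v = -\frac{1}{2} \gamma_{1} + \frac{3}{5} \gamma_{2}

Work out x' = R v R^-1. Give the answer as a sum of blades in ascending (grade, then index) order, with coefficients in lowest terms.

~R = -\frac{7}{5} \gamma_{1} - \frac{2}{3} \gamma_{2}, and R ~R = \frac{541}{225}, so R^-1 = ~R / (\frac{541}{225}).
R v = \frac{3}{10} - \frac{88}{75} \gamma_{12}
Answer: \frac{163}{1082} \gamma_{1} - \frac{2073}{2705} \gamma_{2}


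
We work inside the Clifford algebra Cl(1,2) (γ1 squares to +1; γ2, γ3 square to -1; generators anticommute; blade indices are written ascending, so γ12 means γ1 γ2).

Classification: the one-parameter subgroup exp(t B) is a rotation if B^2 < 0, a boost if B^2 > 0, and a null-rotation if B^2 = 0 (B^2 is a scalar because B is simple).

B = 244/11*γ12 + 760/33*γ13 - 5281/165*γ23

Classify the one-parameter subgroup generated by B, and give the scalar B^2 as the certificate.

B^2 term by term: the squares give (244/11)^2*(γ12)^2 + (760/33)^2*(γ13)^2 + (-5281/165)^2*(γ23)^2 = 59536/121*(+1) + 577600/1089*(+1) + 27888961/27225*(-1) = -49/25 (each basis 2-blade squares to minus the product of its generators' squares); cross terms between blades sharing an index anticommute and cancel. So B^2 = -49/25.
Answer: rotation, certificate B^2 = -49/25. Key observation: B^2 = -49/25 is a conjugation invariant, so its sign decides the class regardless of the surface form of B.


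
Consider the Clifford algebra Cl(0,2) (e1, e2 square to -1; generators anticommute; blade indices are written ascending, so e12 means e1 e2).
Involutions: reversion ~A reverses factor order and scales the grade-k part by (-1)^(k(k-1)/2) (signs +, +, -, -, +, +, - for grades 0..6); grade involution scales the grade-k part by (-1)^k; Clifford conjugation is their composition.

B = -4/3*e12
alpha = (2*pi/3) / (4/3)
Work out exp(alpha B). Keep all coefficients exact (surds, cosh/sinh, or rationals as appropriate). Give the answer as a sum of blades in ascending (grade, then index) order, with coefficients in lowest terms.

B^2 = (-4/3)^2*(e12)^2 = 16/9*(-1) = -16/9 (a basis 2-blade squares to minus the product of its generators' squares).
B^2 = -16/9 — since the square is negative, the closed form is circular: l = 4/3, alpha*l = 2*pi/3, so exp(alpha B) = cos(2*pi/3) + (sin(2*pi/3)/(4/3))*B = -1/2 + (3*sqrt(3)/8)*B.
Answer: -1/2 - sqrt(3)/2*e12


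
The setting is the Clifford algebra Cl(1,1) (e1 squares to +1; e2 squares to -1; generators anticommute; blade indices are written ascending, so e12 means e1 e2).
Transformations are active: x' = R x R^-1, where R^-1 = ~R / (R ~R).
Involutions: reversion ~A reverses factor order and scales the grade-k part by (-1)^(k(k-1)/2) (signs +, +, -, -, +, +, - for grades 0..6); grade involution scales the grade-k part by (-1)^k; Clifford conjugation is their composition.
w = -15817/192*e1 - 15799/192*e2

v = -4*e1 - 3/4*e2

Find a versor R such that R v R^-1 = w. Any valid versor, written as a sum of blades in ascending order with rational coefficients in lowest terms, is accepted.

Reasoning: v^2 = w^2 = 247/16 since conjugation preserves the quadratic form; R = v + w = -16585/192*e1 - 15943/192*e2 is then valid when invertible, keeping its own part and reversing (v - w)/2.
Answer: -16585/192*e1 - 15943/192*e2


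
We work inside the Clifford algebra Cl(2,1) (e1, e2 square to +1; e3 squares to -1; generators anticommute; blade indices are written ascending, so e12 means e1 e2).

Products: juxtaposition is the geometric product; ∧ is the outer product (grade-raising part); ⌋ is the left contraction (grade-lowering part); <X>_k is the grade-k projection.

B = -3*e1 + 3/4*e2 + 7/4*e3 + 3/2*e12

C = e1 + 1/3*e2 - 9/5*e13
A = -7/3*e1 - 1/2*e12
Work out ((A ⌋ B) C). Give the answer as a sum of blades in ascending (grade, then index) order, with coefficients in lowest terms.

step 1: 31/4 - 7/2*e2
step 2: -7/6 + 31/4*e1 + 31/12*e2 + 7/2*e12 - 279/20*e13 - 63/10*e123
Answer: -7/6 + 31/4*e1 + 31/12*e2 + 7/2*e12 - 279/20*e13 - 63/10*e123


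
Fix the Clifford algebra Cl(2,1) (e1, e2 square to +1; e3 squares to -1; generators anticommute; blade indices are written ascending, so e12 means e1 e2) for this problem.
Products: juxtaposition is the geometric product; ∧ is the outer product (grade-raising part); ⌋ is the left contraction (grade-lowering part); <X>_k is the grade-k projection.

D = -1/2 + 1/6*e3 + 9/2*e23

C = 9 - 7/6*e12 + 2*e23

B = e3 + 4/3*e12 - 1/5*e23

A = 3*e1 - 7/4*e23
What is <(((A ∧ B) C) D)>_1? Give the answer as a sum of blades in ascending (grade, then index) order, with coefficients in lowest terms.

step 1: 3*e13 - 3/5*e123
step 2: -6/5*e1 - 7/10*e3 + 6*e12 + 27*e13 - 7/2*e23 - 27/5*e123
step 3: -469/30 - 141/5*e1 - 77/30*e2 + 7/20*e3 + 597/5*e12 + 133/10*e13 + 7/4*e23 - 17/10*e123
step 4: -141/5*e1 - 77/30*e2 + 7/20*e3
Answer: -141/5*e1 - 77/30*e2 + 7/20*e3


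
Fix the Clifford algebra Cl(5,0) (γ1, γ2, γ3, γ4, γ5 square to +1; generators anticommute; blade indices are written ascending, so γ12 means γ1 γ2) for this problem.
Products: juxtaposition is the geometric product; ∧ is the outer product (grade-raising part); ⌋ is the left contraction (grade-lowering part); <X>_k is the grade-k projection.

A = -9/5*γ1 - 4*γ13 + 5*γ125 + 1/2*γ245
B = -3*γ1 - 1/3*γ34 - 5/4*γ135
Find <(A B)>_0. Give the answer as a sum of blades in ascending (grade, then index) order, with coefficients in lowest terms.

step 1: 27/5 - 12*γ3 - 5*γ5 + 4/3*γ14 + 25/4*γ23 - 15*γ25 + 9/4*γ35 + 3/5*γ134 + 1/6*γ235 + 5/8*γ1234 + 3/2*γ1245 - 5/3*γ12345
step 2: 27/5
Answer: 27/5


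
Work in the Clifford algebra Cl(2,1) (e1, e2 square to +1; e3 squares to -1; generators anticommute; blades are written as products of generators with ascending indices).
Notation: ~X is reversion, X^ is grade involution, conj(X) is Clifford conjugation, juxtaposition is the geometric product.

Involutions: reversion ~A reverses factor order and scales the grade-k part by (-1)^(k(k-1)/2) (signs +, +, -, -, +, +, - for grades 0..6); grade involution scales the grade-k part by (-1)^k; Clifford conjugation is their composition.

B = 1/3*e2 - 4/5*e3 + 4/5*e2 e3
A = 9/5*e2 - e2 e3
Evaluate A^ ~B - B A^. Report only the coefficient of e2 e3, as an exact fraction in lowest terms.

first term: 1/5 - 4/5*e2 + 133/75*e3 + 36/25*e2 e3
second term: -7/5 + 4/5*e2 + 83/75*e3 - 36/25*e2 e3
Answer: 72/25


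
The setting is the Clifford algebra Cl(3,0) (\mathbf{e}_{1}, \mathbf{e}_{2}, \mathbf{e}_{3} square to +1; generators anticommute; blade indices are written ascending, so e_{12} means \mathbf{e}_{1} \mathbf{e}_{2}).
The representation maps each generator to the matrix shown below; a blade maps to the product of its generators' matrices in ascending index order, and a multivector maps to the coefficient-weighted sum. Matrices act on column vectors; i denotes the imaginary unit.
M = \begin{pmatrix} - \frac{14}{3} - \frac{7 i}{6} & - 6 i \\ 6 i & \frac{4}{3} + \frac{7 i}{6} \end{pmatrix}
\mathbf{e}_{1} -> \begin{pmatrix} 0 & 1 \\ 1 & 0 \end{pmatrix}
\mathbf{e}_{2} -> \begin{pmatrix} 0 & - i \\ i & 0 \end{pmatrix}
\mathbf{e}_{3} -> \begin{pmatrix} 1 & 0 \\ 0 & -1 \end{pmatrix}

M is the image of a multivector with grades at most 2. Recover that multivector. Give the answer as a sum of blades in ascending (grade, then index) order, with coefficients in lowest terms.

Method: 1, rho(e_{1}), rho(e_{2}), rho(e_{3}) form a trace-orthogonal basis of the 2x2 complex matrices (tr(X Y) = 2 if X = Y, else 0), so M = m0*1 + m1*rho(e_{1}) + m2*rho(e_{2}) + m3*rho(e_{3}) with m0 = tr(M)/2 = - \frac{5}{3}, m1 = tr(M rho(e_{1}))/2 = 0, m2 = tr(M rho(e_{2}))/2 = 6, m3 = tr(M rho(e_{3}))/2 = -3 - \frac{7 i}{6}.
Multiplying table entries, the bivector images are rho(e_{12}) = i*rho(e_{3}), rho(e_{13}) = -i*rho(e_{2}), rho(e_{23}) = i*rho(e_{1}); with real blade coefficients the real parts of m0..m3 are the coefficients of 1, e_{1}, e_{2}, e_{3} and the imaginary parts give the bivectors (e_{23}: Im m1, e_{13}: -Im m2, e_{12}: Im m3).
Answer: -\frac{5}{3} + 6 e_{2} - 3 e_{3} - \frac{7}{6} e_{12}


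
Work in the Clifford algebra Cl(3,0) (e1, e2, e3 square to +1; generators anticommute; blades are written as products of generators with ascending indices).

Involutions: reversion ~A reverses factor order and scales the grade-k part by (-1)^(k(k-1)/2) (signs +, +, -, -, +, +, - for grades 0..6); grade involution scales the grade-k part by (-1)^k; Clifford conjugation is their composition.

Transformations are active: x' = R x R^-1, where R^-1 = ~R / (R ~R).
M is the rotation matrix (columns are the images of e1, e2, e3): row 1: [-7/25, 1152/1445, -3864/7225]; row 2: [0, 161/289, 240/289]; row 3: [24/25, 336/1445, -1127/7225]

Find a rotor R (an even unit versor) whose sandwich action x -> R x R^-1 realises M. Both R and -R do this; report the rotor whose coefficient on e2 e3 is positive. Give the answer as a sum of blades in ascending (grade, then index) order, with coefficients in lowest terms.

Method: write R = a + b12*e1 e2 + b13*e1 e3 + b23*e2 e3 with a^2 + b12^2 + b13^2 + b23^2 = 1 (so R^-1 = ~R). Expanding the columns R e_j ~R gives tr M = 4a^2 - 1 and, from the antisymmetric part, M21 - M12 = -4a*b12, M13 - M31 = 4a*b13, M32 - M23 = -4a*b23.
Here tr M = 35/289, so a^2 = (1 + tr M)/4 = 81/289 and a = ±9/17. Taking a = 9/17: M21 - M12 = -1152/1445, M13 - M31 = -432/289, M32 - M23 = -864/1445, giving b12 = 32/85, b13 = -12/17, b23 = 24/85, i.e. R = 9/17 + 32/85*e1 e2 - 12/17*e1 e3 + 24/85*e2 e3.
Its e2 e3 coefficient is already positive.
Answer: 9/17 + 32/85*e1 e2 - 12/17*e1 e3 + 24/85*e2 e3. Note: both R and -R realise this M (trace 35/289); the covering map identifies them, and the e2 e3-coefficient sign is the tie-breaker.


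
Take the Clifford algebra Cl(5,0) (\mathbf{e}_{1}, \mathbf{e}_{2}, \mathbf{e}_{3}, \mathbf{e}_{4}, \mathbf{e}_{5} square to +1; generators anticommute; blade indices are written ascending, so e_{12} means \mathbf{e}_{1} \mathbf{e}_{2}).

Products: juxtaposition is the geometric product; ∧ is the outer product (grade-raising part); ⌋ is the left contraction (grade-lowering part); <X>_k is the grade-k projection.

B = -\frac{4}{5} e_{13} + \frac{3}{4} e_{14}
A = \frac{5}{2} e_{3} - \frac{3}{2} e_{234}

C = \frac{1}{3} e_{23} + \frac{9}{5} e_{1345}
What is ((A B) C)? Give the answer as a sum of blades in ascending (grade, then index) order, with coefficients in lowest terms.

step 1: 2 e_{1} + \frac{9}{8} e_{123} + \frac{6}{5} e_{124} - \frac{15}{8} e_{134}
step 2: -\frac{3}{8} e_{1} + \frac{27}{8} e_{5} + \frac{2}{3} e_{123} + \frac{5}{8} e_{124} + \frac{2}{5} e_{134} - \frac{54}{25} e_{235} + \frac{81}{40} e_{245} + \frac{18}{5} e_{345}
Answer: -\frac{3}{8} e_{1} + \frac{27}{8} e_{5} + \frac{2}{3} e_{123} + \frac{5}{8} e_{124} + \frac{2}{5} e_{134} - \frac{54}{25} e_{235} + \frac{81}{40} e_{245} + \frac{18}{5} e_{345}


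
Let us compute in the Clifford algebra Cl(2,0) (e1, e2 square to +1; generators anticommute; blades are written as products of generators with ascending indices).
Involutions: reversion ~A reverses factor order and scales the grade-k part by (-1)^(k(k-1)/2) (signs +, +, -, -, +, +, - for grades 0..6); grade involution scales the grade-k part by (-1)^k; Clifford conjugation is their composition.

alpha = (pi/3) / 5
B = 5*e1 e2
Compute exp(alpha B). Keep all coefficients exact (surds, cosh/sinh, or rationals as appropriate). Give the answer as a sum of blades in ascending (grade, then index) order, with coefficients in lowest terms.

B^2 = (5)^2*(e1 e2)^2 = 25*(-1) = -25 (a basis 2-blade squares to minus the product of its generators' squares).
B^2 = -25 — circular case — the even/odd split gives cos and sin: l = 5, alpha*l = pi/3, so exp(alpha B) = cos(pi/3) + (sin(pi/3)/5)*B = 1/2 + (sqrt(3)/10)*B.
Answer: 1/2 + sqrt(3)/2*e1 e2


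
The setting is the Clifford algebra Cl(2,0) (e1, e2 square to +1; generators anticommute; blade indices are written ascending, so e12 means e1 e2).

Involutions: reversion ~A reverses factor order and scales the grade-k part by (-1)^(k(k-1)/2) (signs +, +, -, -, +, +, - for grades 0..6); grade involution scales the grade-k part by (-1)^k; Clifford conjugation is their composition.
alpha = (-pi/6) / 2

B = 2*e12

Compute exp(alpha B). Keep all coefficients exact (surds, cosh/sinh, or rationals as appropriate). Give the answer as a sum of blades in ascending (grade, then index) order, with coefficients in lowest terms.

B^2 = (2)^2*(e12)^2 = 4*(-1) = -4 (a basis 2-blade squares to minus the product of its generators' squares).
B^2 = -4 — a negative square means the series sums to a rotation: l = 2, alpha*l = -pi/6, so exp(alpha B) = cos(-pi/6) + (sin(-pi/6)/2)*B = sqrt(3)/2 + (-1/4)*B.
Answer: sqrt(3)/2 - 1/2*e12


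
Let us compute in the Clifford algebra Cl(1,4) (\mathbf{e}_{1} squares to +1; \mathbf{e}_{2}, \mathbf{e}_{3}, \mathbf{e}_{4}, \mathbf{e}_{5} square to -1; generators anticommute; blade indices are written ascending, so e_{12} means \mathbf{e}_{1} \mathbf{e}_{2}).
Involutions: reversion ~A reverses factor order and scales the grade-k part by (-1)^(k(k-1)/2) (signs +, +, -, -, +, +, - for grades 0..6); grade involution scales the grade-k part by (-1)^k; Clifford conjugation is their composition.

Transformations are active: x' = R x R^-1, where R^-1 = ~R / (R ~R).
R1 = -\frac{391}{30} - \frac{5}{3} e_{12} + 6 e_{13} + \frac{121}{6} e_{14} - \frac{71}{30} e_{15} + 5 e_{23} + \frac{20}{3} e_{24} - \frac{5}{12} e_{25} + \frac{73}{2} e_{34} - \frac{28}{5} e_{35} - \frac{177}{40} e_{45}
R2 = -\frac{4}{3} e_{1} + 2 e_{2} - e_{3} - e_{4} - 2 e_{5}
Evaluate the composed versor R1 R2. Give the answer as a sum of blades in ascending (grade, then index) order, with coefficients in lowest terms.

Distribute over the terms of R2 (each basis-blade product reordered to ascending indices, repeated generators contracted through their squares):
R1 (-\frac{4}{3} e_{1}) = \frac{782}{45} e_{1} - \frac{20}{9} e_{2} + 8 e_{3} + \frac{242}{9} e_{4} - \frac{142}{45} e_{5} - \frac{20}{3} e_{123} - \frac{80}{9} e_{124} + \frac{5}{9} e_{125} - \frac{146}{3} e_{134} + \frac{112}{15} e_{135} + \frac{59}{10} e_{145}
R1 (2 e_{2}) = \frac{10}{3} e_{1} - \frac{391}{15} e_{2} + 10 e_{3} + \frac{40}{3} e_{4} - \frac{5}{6} e_{5} - 12 e_{123} - \frac{121}{3} e_{124} + \frac{71}{15} e_{125} + 73 e_{234} - \frac{56}{5} e_{235} - \frac{177}{20} e_{245}
R1 (-e_{3}) = 6 e_{1} + 5 e_{2} + \frac{391}{30} e_{3} - \frac{73}{2} e_{4} + \frac{28}{5} e_{5} + \frac{5}{3} e_{123} + \frac{121}{6} e_{134} - \frac{71}{30} e_{135} + \frac{20}{3} e_{234} - \frac{5}{12} e_{235} + \frac{177}{40} e_{345}
R1 (-e_{4}) = \frac{121}{6} e_{1} + \frac{20}{3} e_{2} + \frac{73}{2} e_{3} + \frac{391}{30} e_{4} + \frac{177}{40} e_{5} + \frac{5}{3} e_{124} - 6 e_{134} - \frac{71}{30} e_{145} - 5 e_{234} - \frac{5}{12} e_{245} - \frac{28}{5} e_{345}
R1 (-2 e_{5}) = -\frac{71}{15} e_{1} - \frac{5}{6} e_{2} - \frac{56}{5} e_{3} - \frac{177}{20} e_{4} + \frac{391}{15} e_{5} + \frac{10}{3} e_{125} - 12 e_{135} - \frac{121}{3} e_{145} - 10 e_{235} - \frac{40}{3} e_{245} - 73 e_{345}
Summing the partial products and collecting blades:
Answer: \frac{3793}{90} e_{1} - \frac{1571}{90} e_{2} + \frac{169}{3} e_{3} + \frac{1423}{180} e_{4} + \frac{11557}{360} e_{5} - 17 e_{123} - \frac{428}{9} e_{124} + \frac{388}{45} e_{125} - \frac{69}{2} e_{134} - \frac{69}{10} e_{135} - \frac{184}{5} e_{145} + \frac{224}{3} e_{234} - \frac{1297}{60} e_{235} - \frac{113}{5} e_{245} - \frac{2967}{40} e_{345}


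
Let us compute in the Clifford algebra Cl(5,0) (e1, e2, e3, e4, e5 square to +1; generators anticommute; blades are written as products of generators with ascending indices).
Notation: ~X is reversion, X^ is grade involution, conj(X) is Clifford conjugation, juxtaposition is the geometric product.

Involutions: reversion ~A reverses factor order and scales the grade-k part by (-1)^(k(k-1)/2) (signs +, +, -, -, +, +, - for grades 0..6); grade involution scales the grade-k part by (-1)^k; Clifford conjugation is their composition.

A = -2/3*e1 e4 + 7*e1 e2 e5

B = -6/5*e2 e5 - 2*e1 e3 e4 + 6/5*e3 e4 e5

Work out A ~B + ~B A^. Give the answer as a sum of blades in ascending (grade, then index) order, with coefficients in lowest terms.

first term: -42/5*e1 - 4/3*e3 - 4/5*e1 e3 e5 - 42/5*e1 e2 e3 e4 + 4/5*e1 e2 e4 e5 + 14*e2 e3 e4 e5
second term: 42/5*e1 - 4/3*e3 + 4/5*e1 e3 e5 + 42/5*e1 e2 e3 e4 + 4/5*e1 e2 e4 e5 - 14*e2 e3 e4 e5
Answer: -8/3*e3 + 8/5*e1 e2 e4 e5


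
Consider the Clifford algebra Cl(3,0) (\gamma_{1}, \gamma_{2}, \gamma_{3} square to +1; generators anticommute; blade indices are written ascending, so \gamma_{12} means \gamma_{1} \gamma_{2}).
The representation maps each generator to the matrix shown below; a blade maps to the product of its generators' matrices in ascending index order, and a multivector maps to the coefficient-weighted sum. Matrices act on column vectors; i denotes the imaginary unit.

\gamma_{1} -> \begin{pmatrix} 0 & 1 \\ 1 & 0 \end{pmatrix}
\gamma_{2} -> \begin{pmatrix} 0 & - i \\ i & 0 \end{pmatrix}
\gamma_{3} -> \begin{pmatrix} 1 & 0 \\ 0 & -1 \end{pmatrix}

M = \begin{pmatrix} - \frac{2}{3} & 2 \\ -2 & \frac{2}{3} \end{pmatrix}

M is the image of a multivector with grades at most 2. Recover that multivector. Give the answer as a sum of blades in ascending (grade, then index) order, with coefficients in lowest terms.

Method: 1, rho(\gamma_{1}), rho(\gamma_{2}), rho(\gamma_{3}) form a trace-orthogonal basis of the 2x2 complex matrices (tr(X Y) = 2 if X = Y, else 0), so M = m0*1 + m1*rho(\gamma_{1}) + m2*rho(\gamma_{2}) + m3*rho(\gamma_{3}) with m0 = tr(M)/2 = 0, m1 = tr(M rho(\gamma_{1}))/2 = 0, m2 = tr(M rho(\gamma_{2}))/2 = 2 i, m3 = tr(M rho(\gamma_{3}))/2 = - \frac{2}{3}.
Multiplying table entries, the bivector images are rho(\gamma_{12}) = i*rho(\gamma_{3}), rho(\gamma_{13}) = -i*rho(\gamma_{2}), rho(\gamma_{23}) = i*rho(\gamma_{1}); with real blade coefficients the real parts of m0..m3 are the coefficients of 1, \gamma_{1}, \gamma_{2}, \gamma_{3} and the imaginary parts give the bivectors (\gamma_{23}: Im m1, \gamma_{13}: -Im m2, \gamma_{12}: Im m3).
Answer: -\frac{2}{3} \gamma_{3} - 2 \gamma_{13}


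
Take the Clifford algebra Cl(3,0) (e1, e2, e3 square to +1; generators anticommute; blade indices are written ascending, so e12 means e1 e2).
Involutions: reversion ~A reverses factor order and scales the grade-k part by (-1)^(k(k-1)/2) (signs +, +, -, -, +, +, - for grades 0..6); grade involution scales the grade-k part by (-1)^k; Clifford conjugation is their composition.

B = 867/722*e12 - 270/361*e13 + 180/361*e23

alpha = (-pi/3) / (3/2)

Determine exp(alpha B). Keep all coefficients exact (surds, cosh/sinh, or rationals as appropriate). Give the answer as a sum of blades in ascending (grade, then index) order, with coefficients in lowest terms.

B^2 term by term: the squares give (867/722)^2*(e12)^2 + (-270/361)^2*(e13)^2 + (180/361)^2*(e23)^2 = 751689/521284*(-1) + 72900/130321*(-1) + 32400/130321*(-1) = -9/4 (each basis 2-blade squares to minus the product of its generators' squares); cross terms between blades sharing an index anticommute and cancel. So B^2 = -9/4.
B^2 = -9/4 — the negative square puts this in the circular regime; l = 3/2, alpha*l = -pi/3, so exp(alpha B) = cos(-pi/3) + (sin(-pi/3)/(3/2))*B = 1/2 + (-sqrt(3)/3)*B.
Answer: 1/2 - 289*sqrt(3)/722*e12 + 90*sqrt(3)/361*e13 - 60*sqrt(3)/361*e23


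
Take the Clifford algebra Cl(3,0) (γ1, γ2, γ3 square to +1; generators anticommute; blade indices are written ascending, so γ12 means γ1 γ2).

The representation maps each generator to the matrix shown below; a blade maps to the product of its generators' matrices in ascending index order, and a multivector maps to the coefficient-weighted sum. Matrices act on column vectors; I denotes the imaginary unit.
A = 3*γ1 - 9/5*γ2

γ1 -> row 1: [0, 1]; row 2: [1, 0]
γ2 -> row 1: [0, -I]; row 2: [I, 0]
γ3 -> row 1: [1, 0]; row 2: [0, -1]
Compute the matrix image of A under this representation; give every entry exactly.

M = (3)*rho(γ1) + (-9/5)*rho(γ2), summed entrywise:
Answer: row 1: [0, 3 + 9*I/5]; row 2: [3 - 9*I/5, 0]


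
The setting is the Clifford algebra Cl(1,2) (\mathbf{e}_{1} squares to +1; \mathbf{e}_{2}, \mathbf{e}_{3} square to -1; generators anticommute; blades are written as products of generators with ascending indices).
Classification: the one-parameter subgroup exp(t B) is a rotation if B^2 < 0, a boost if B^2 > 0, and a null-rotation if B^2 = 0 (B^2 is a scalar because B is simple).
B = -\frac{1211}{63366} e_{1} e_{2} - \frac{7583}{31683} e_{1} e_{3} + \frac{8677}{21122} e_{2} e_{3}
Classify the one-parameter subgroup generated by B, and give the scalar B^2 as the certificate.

B^2 term by term: the squares give (-\frac{1211}{63366})^2*(e_{1} e_{2})^2 + (-\frac{7583}{31683})^2*(e_{1} e_{3})^2 + (\frac{8677}{21122})^2*(e_{2} e_{3})^2 = \frac{1466521}{4015249956}*(+1) + \frac{57501889}{1003812489}*(+1) + \frac{75290329}{446138884}*(-1) = -\frac{1}{9} (each basis 2-blade squares to minus the product of its generators' squares); cross terms between blades sharing an index anticommute and cancel. So B^2 = -\frac{1}{9}.
Answer: rotation, certificate B^2 = -\frac{1}{9}. B^2 = -\frac{1}{9} is basis-independent, so its sign is the whole story.


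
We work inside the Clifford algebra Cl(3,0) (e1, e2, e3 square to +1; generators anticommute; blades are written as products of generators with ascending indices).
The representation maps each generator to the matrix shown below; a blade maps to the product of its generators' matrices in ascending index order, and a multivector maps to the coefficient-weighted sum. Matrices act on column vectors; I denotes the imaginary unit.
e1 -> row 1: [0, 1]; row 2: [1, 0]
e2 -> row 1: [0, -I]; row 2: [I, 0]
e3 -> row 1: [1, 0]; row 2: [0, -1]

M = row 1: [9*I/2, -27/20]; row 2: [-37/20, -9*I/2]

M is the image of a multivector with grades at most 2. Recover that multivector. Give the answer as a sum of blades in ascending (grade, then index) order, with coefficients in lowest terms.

Method: 1, rho(e1), rho(e2), rho(e3) form a trace-orthogonal basis of the 2x2 complex matrices (tr(X Y) = 2 if X = Y, else 0), so M = m0*1 + m1*rho(e1) + m2*rho(e2) + m3*rho(e3) with m0 = tr(M)/2 = 0, m1 = tr(M rho(e1))/2 = -8/5, m2 = tr(M rho(e2))/2 = I/4, m3 = tr(M rho(e3))/2 = 9*I/2.
Multiplying table entries, the bivector images are rho(e1 e2) = I*rho(e3), rho(e1 e3) = -I*rho(e2), rho(e2 e3) = I*rho(e1); with real blade coefficients the real parts of m0..m3 are the coefficients of 1, e1, e2, e3 and the imaginary parts give the bivectors (e2 e3: Im m1, e1 e3: -Im m2, e1 e2: Im m3).
Answer: -8/5*e1 + 9/2*e1 e2 - 1/4*e1 e3


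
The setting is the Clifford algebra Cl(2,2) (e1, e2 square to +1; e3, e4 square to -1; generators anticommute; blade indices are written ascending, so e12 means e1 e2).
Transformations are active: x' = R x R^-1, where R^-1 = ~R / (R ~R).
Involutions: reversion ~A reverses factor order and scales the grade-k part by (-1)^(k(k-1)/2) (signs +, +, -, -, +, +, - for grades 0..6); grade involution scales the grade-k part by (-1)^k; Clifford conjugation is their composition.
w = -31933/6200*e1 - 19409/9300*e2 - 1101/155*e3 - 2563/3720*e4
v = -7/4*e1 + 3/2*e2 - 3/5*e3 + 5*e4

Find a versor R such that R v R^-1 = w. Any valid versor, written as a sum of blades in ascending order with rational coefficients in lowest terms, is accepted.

Equal squares first: v^2 = w^2 = -8019/400. Then v + w = -42783/6200*e1 - 5459/9300*e2 - 1194/155*e3 + 16037/3720*e4 is a versor taking v to w, provided it is invertible.
Answer: -42783/6200*e1 - 5459/9300*e2 - 1194/155*e3 + 16037/3720*e4


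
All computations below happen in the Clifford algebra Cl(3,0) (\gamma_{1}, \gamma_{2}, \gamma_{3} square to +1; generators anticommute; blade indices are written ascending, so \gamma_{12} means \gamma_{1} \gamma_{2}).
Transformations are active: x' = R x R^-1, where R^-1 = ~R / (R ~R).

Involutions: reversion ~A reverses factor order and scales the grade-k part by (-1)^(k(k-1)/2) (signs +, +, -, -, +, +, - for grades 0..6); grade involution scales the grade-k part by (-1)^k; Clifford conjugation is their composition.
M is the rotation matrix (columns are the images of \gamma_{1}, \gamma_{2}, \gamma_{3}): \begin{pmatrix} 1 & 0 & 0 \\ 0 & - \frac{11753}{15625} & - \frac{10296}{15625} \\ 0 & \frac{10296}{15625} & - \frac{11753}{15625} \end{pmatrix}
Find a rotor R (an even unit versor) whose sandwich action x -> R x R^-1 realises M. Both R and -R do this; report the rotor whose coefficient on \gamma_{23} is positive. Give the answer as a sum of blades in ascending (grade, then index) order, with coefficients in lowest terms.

Method: write R = a + b12*\gamma_{12} + b13*\gamma_{13} + b23*\gamma_{23} with a^2 + b12^2 + b13^2 + b23^2 = 1 (so R^-1 = ~R). Expanding the columns R e_j ~R gives tr M = 4a^2 - 1 and, from the antisymmetric part, M21 - M12 = -4a*b12, M13 - M31 = 4a*b13, M32 - M23 = -4a*b23.
Here tr M = -\frac{7881}{15625}, so a^2 = (1 + tr M)/4 = \frac{1936}{15625} and a = ±\frac{44}{125}. Taking a = \frac{44}{125}: M21 - M12 = 0, M13 - M31 = 0, M32 - M23 = \frac{20592}{15625}, giving b12 = 0, b13 = 0, b23 = -\frac{117}{125}, i.e. R = \frac{44}{125} - \frac{117}{125} \gamma_{23}.
Its \gamma_{23} coefficient is negative, so report the other preimage -R.
Answer: -\frac{44}{125} + \frac{117}{125} \gamma_{23}. Key observation: the double cover Spin(3) -> SO(3) sends R and -R to the same matrix (trace -\frac{7881}{15625} here), so the stated sign of the \gamma_{23} coefficient is what selects one sheet.


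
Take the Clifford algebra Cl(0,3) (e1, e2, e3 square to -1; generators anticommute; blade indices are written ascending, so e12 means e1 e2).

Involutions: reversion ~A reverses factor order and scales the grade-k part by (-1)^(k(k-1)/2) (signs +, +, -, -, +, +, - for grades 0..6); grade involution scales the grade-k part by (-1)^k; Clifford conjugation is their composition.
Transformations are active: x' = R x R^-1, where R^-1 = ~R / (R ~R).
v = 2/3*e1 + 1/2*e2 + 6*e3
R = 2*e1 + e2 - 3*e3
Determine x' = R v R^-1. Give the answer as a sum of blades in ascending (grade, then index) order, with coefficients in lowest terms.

~R = 2*e1 + e2 - 3*e3, and R ~R = -14, so R^-1 = ~R / (-14).
R v = 97/6 + 1/3*e12 + 14*e13 + 15/2*e23
Answer: -37/7*e1 - 59/21*e2 + 13/14*e3


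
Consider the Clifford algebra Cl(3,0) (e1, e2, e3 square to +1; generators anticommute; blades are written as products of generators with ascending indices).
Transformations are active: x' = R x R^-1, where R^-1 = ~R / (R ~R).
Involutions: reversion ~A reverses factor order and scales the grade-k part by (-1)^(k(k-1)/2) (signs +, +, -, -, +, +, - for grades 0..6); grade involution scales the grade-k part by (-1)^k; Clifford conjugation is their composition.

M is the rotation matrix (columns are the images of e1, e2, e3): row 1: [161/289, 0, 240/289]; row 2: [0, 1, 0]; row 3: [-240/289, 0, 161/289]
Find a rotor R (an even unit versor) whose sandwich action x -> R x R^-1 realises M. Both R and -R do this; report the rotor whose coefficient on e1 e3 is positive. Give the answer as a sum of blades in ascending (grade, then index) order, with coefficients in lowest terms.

Method: write R = a + b12*e1 e2 + b13*e1 e3 + b23*e2 e3 with a^2 + b12^2 + b13^2 + b23^2 = 1 (so R^-1 = ~R). Expanding the columns R e_j ~R gives tr M = 4a^2 - 1 and, from the antisymmetric part, M21 - M12 = -4a*b12, M13 - M31 = 4a*b13, M32 - M23 = -4a*b23.
Here tr M = 611/289, so a^2 = (1 + tr M)/4 = 225/289 and a = ±15/17. Taking a = 15/17: M21 - M12 = 0, M13 - M31 = 480/289, M32 - M23 = 0, giving b12 = 0, b13 = 8/17, b23 = 0, i.e. R = 15/17 + 8/17*e1 e3.
Its e1 e3 coefficient is already positive.
Answer: 15/17 + 8/17*e1 e3. Uniqueness: Spin(3) -> SO(3) maps R and -R to the same rotation of trace 611/289; fixing the sign of the e1 e3 coefficient removes the ambiguity.


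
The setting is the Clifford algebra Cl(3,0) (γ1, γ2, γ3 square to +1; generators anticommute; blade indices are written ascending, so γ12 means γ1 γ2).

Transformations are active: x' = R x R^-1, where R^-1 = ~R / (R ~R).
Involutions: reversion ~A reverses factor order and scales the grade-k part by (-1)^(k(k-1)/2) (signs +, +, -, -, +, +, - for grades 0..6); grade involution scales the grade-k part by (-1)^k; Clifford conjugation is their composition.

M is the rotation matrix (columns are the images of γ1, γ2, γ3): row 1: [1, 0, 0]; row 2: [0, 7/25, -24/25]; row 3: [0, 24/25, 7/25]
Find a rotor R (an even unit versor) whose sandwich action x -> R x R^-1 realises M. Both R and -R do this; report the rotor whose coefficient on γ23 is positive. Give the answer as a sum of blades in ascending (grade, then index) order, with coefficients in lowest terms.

Method: write R = a + b12*γ12 + b13*γ13 + b23*γ23 with a^2 + b12^2 + b13^2 + b23^2 = 1 (so R^-1 = ~R). Expanding the columns R e_j ~R gives tr M = 4a^2 - 1 and, from the antisymmetric part, M21 - M12 = -4a*b12, M13 - M31 = 4a*b13, M32 - M23 = -4a*b23.
Here tr M = 39/25, so a^2 = (1 + tr M)/4 = 16/25 and a = ±4/5. Taking a = 4/5: M21 - M12 = 0, M13 - M31 = 0, M32 - M23 = 48/25, giving b12 = 0, b13 = 0, b23 = -3/5, i.e. R = 4/5 - 3/5*γ23.
Its γ23 coefficient is negative, so report the other preimage -R.
Answer: -4/5 + 3/5*γ23. Why the constraint matters: R and -R act identically through the sandwich — M has trace 39/25 either way — so only the sign condition on γ23 picks one of the two preimages.
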